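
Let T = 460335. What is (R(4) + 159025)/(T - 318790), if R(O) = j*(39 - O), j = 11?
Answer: 31882/28309 ≈ 1.1262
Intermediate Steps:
R(O) = 429 - 11*O (R(O) = 11*(39 - O) = 429 - 11*O)
(R(4) + 159025)/(T - 318790) = ((429 - 11*4) + 159025)/(460335 - 318790) = ((429 - 44) + 159025)/141545 = (385 + 159025)*(1/141545) = 159410*(1/141545) = 31882/28309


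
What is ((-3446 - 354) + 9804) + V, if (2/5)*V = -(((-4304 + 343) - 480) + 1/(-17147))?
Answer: 293325158/17147 ≈ 17107.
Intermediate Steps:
V = 190374570/17147 (V = 5*(-(((-4304 + 343) - 480) + 1/(-17147)))/2 = 5*(-((-3961 - 480) - 1/17147))/2 = 5*(-(-4441 - 1/17147))/2 = 5*(-1*(-76149828/17147))/2 = (5/2)*(76149828/17147) = 190374570/17147 ≈ 11103.)
((-3446 - 354) + 9804) + V = ((-3446 - 354) + 9804) + 190374570/17147 = (-3800 + 9804) + 190374570/17147 = 6004 + 190374570/17147 = 293325158/17147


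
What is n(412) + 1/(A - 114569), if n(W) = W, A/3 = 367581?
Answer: 407127689/988174 ≈ 412.00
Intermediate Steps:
A = 1102743 (A = 3*367581 = 1102743)
n(412) + 1/(A - 114569) = 412 + 1/(1102743 - 114569) = 412 + 1/988174 = 407127689/988174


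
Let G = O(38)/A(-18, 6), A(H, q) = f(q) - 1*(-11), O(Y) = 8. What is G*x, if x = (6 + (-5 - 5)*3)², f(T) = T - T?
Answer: 4608/11 ≈ 418.91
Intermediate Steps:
f(T) = 0
A(H, q) = 11 (A(H, q) = 0 - 1*(-11) = 0 + 11 = 11)
x = 576 (x = (6 - 10*3)² = (6 - 30)² = (-24)² = 576)
G = 8/11 ≈ 0.72727
G*x = (8/11)*576 = 4608/11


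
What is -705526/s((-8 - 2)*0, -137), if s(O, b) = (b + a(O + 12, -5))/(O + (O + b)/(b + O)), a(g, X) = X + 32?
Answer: 352763/55 ≈ 6413.9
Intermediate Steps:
a(g, X) = 32 + X
s(O, b) = (27 + b)/(1 + O) (s(O, b) = (b + (32 - 5))/(O + (O + b)/(b + O)) = (b + 27)/(O + (O + b)/(O + b)) = (27 + b)/(O + 1) = (27 + b)/(1 + O))
-705526/s((-8 - 2)*0, -137) = -705526*(1 + (-8 - 2)*0)/(27 - 137) = -705526/(-110/(1 - 10*0)) = -705526/(-110/(1 + 0)) = -705526/(-110/1) = -705526/(1*(-110)) = -705526/(-110) = -705526*(-1/110) = 352763/55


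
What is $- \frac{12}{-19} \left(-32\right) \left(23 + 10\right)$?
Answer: $- \frac{12672}{19} \approx -666.95$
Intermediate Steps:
$- \frac{12}{-19} \left(-32\right) \left(23 + 10\right) = \left(-12\right) \left(- \frac{1}{19}\right) \left(-32\right) 33 = \frac{12}{19} \left(-32\right) 33 = \left(- \frac{384}{19}\right) 33 = - \frac{12672}{19}$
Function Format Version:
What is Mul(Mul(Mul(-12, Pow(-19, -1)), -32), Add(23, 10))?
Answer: Rational(-12672, 19) ≈ -666.95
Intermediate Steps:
Mul(Mul(Mul(-12, Pow(-19, -1)), -32), Add(23, 10)) = Mul(Mul(Mul(-12, Rational(-1, 19)), -32), 33) = Mul(Mul(Rational(12, 19), -32), 33) = Mul(Rational(-384, 19), 33) = Rational(-12672, 19)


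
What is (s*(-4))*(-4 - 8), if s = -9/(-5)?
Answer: 432/5 ≈ 86.400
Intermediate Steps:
s = 9/5 (s = -9*(-⅕) = 9/5 ≈ 1.8000)
(s*(-4))*(-4 - 8) = ((9/5)*(-4))*(-4 - 8) = -36/5*(-12) = 432/5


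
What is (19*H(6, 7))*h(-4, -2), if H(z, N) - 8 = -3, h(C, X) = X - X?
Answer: 0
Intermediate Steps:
h(C, X) = 0
H(z, N) = 5 (H(z, N) = 8 - 3 = 5)
(19*H(6, 7))*h(-4, -2) = (19*5)*0 = 95*0 = 0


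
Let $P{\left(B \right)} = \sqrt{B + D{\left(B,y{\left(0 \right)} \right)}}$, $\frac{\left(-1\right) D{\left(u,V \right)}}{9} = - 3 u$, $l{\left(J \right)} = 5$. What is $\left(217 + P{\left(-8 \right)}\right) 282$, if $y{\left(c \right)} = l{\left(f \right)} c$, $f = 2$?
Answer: $61194 + 1128 i \sqrt{14} \approx 61194.0 + 4220.6 i$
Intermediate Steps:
$y{\left(c \right)} = 5 c$
$D{\left(u,V \right)} = 27 u$ ($D{\left(u,V \right)} = - 9 \left(- 3 u\right) = 27 u$)
$P{\left(B \right)} = 2 \sqrt{7} \sqrt{B}$ ($P{\left(B \right)} = \sqrt{B + 27 B} = \sqrt{28 B} = 2 \sqrt{7} \sqrt{B}$)
$\left(217 + P{\left(-8 \right)}\right) 282 = \left(217 + 2 \sqrt{7} \sqrt{-8}\right) 282 = \left(217 + 2 \sqrt{7} \cdot 2 i \sqrt{2}\right) 282 = \left(217 + 4 i \sqrt{14}\right) 282 = 61194 + 1128 i \sqrt{14}$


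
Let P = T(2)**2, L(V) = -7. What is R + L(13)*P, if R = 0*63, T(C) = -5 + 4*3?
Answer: -343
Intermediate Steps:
T(C) = 7 (T(C) = -5 + 12 = 7)
R = 0
P = 49 (P = 7**2 = 49)
R + L(13)*P = 0 - 7*49 = 0 - 343 = -343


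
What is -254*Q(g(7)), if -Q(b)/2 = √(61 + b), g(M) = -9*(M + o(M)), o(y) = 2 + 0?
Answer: 1016*I*√5 ≈ 2271.8*I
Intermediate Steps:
o(y) = 2
g(M) = -18 - 9*M (g(M) = -9*(M + 2) = -9*(2 + M) = -18 - 9*M)
Q(b) = -2*√(61 + b)
-254*Q(g(7)) = -(-508)*√(61 + (-18 - 9*7)) = -(-508)*√(61 + (-18 - 63)) = -(-508)*√(61 - 81) = -(-508)*√(-20) = -(-508)*2*I*√5 = -(-1016)*I*√5 = 1016*I*√5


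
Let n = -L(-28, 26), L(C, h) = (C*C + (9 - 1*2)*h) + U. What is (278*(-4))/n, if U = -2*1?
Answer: 278/241 ≈ 1.1535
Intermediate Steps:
U = -2
L(C, h) = -2 + C**2 + 7*h (L(C, h) = (C*C + (9 - 1*2)*h) - 2 = (C**2 + (9 - 2)*h) - 2 = (C**2 + 7*h) - 2 = -2 + C**2 + 7*h)
n = -964 (n = -(-2 + (-28)**2 + 7*26) = -(-2 + 784 + 182) = -1*964 = -964)
(278*(-4))/n = (278*(-4))/(-964) = -1112*(-1/964) = 278/241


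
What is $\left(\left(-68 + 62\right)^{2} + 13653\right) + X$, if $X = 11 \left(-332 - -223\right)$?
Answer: $12490$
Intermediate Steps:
$X = -1199$ ($X = 11 \left(-332 + 223\right) = 11 \left(-109\right) = -1199$)
$\left(\left(-68 + 62\right)^{2} + 13653\right) + X = \left(\left(-68 + 62\right)^{2} + 13653\right) - 1199 = \left(\left(-6\right)^{2} + 13653\right) - 1199 = \left(36 + 13653\right) - 1199 = 13689 - 1199 = 12490$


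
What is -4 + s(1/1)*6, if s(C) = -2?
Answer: -16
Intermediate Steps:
-4 + s(1/1)*6 = -4 - 2*6 = -4 - 12 = -16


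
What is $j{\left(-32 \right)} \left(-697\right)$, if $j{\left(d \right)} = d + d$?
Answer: $44608$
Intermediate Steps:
$j{\left(d \right)} = 2 d$
$j{\left(-32 \right)} \left(-697\right) = 2 \left(-32\right) \left(-697\right) = \left(-64\right) \left(-697\right) = 44608$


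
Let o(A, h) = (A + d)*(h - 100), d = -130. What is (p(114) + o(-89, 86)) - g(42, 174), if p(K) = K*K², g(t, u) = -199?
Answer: 1484809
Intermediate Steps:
o(A, h) = (-130 + A)*(-100 + h) (o(A, h) = (A - 130)*(h - 100) = (-130 + A)*(-100 + h))
p(K) = K³
(p(114) + o(-89, 86)) - g(42, 174) = (114³ + (13000 - 130*86 - 100*(-89) - 89*86)) - 1*(-199) = (1481544 + (13000 - 11180 + 8900 - 7654)) + 199 = (1481544 + 3066) + 199 = 1484610 + 199 = 1484809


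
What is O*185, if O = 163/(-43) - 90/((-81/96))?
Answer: 2455135/129 ≈ 19032.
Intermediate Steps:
O = 13271/129 (O = 163*(-1/43) - 90/((-81*1/96)) = -163/43 - 90/(-27/32) = -163/43 - 90*(-32/27) = -163/43 + 320/3 = 13271/129 ≈ 102.88)
O*185 = (13271/129)*185 = 2455135/129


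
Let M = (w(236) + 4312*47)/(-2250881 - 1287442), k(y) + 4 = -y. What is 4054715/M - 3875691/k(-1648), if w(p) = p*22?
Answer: -1965591246119173/28476272 ≈ -6.9026e+7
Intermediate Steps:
k(y) = -4 - y
w(p) = 22*p
M = -207856/3538323 (M = (22*236 + 4312*47)/(-2250881 - 1287442) = (5192 + 202664)/(-3538323) = 207856*(-1/3538323) = -207856/3538323 ≈ -0.058744)
4054715/M - 3875691/k(-1648) = 4054715/(-207856/3538323) - 3875691/(-4 - 1*(-1648)) = 4054715*(-3538323/207856) - 3875691/(-4 + 1648) = -14346891342945/207856 - 3875691/1644 = -14346891342945/207856 - 3875691*1/1644 = -14346891342945/207856 - 1291897/548 = -1965591246119173/28476272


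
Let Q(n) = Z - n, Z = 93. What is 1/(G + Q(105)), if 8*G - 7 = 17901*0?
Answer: -8/89 ≈ -0.089888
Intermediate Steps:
G = 7/8 (G = 7/8 + (17901*0)/8 = 7/8 + (⅛)*0 = 7/8 + 0 = 7/8 ≈ 0.87500)
Q(n) = 93 - n
1/(G + Q(105)) = 1/(7/8 + (93 - 1*105)) = 1/(7/8 + (93 - 105)) = 1/(7/8 - 12) = 1/(-89/8) = -8/89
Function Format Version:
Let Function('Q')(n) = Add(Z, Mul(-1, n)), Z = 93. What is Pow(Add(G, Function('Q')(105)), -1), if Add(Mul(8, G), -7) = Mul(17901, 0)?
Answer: Rational(-8, 89) ≈ -0.089888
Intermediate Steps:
G = Rational(7, 8) (G = Add(Rational(7, 8), Mul(Rational(1, 8), Mul(17901, 0))) = Add(Rational(7, 8), Mul(Rational(1, 8), 0)) = Add(Rational(7, 8), 0) = Rational(7, 8) ≈ 0.87500)
Function('Q')(n) = Add(93, Mul(-1, n))
Pow(Add(G, Function('Q')(105)), -1) = Pow(Add(Rational(7, 8), Add(93, Mul(-1, 105))), -1) = Pow(Add(Rational(7, 8), Add(93, -105)), -1) = Pow(Add(Rational(7, 8), -12), -1) = Pow(Rational(-89, 8), -1) = Rational(-8, 89)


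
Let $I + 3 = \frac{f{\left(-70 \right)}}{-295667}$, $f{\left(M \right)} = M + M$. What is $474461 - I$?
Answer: $\frac{140283347348}{295667} \approx 4.7446 \cdot 10^{5}$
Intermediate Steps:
$f{\left(M \right)} = 2 M$
$I = - \frac{886861}{295667}$ ($I = -3 + \frac{2 \left(-70\right)}{-295667} = -3 - - \frac{140}{295667} = -3 + \frac{140}{295667} = - \frac{886861}{295667} \approx -2.9995$)
$474461 - I = 474461 - - \frac{886861}{295667} = 474461 + \frac{886861}{295667} = \frac{140283347348}{295667}$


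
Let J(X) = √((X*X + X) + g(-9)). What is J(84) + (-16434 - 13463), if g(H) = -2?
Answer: -29897 + √7138 ≈ -29813.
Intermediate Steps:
J(X) = √(-2 + X + X²) (J(X) = √((X*X + X) - 2) = √((X² + X) - 2) = √((X + X²) - 2) = √(-2 + X + X²))
J(84) + (-16434 - 13463) = √(-2 + 84 + 84²) + (-16434 - 13463) = √(-2 + 84 + 7056) - 29897 = √7138 - 29897 = -29897 + √7138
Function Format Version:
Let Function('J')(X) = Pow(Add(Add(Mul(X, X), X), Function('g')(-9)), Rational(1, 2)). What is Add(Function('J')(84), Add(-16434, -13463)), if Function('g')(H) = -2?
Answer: Add(-29897, Pow(7138, Rational(1, 2))) ≈ -29813.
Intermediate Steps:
Function('J')(X) = Pow(Add(-2, X, Pow(X, 2)), Rational(1, 2)) (Function('J')(X) = Pow(Add(Add(Mul(X, X), X), -2), Rational(1, 2)) = Pow(Add(Add(Pow(X, 2), X), -2), Rational(1, 2)) = Pow(Add(Add(X, Pow(X, 2)), -2), Rational(1, 2)) = Pow(Add(-2, X, Pow(X, 2)), Rational(1, 2)))
Add(Function('J')(84), Add(-16434, -13463)) = Add(Pow(Add(-2, 84, Pow(84, 2)), Rational(1, 2)), Add(-16434, -13463)) = Add(Pow(Add(-2, 84, 7056), Rational(1, 2)), -29897) = Add(Pow(7138, Rational(1, 2)), -29897) = Add(-29897, Pow(7138, Rational(1, 2)))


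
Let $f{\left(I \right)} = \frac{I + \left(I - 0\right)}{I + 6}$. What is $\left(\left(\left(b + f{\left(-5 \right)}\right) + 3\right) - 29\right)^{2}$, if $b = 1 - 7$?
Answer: $1764$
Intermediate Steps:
$f{\left(I \right)} = \frac{2 I}{6 + I}$ ($f{\left(I \right)} = \frac{I + \left(I + 0\right)}{6 + I} = \frac{I + I}{6 + I} = \frac{2 I}{6 + I}$)
$b = -6$
$\left(\left(\left(b + f{\left(-5 \right)}\right) + 3\right) - 29\right)^{2} = \left(\left(\left(-6 + 2 \left(-5\right) \frac{1}{6 - 5}\right) + 3\right) - 29\right)^{2} = \left(\left(\left(-6 + 2 \left(-5\right) 1^{-1}\right) + 3\right) - 29\right)^{2} = \left(\left(\left(-6 + 2 \left(-5\right) 1\right) + 3\right) - 29\right)^{2} = \left(\left(\left(-6 - 10\right) + 3\right) - 29\right)^{2} = \left(\left(-16 + 3\right) - 29\right)^{2} = \left(-13 - 29\right)^{2} = \left(-42\right)^{2} = 1764$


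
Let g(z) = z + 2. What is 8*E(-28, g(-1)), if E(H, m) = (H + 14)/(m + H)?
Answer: 112/27 ≈ 4.1481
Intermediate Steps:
g(z) = 2 + z
E(H, m) = (14 + H)/(H + m)
8*E(-28, g(-1)) = 8*((14 - 28)/(-28 + (2 - 1))) = 8*(-14/(-28 + 1)) = 8*(-14/(-27)) = 8*(-1/27*(-14)) = 8*(14/27) = 112/27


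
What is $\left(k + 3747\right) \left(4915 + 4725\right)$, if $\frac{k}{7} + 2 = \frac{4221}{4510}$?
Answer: $\frac{16258223428}{451} \approx 3.6049 \cdot 10^{7}$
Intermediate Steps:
$k = - \frac{33593}{4510}$ ($k = -14 + 7 \cdot \frac{4221}{4510} = -14 + \frac{29547}{4510} = - \frac{33593}{4510} \approx -7.4486$)
$\left(k + 3747\right) \left(4915 + 4725\right) = \left(- \frac{33593}{4510} + 3747\right) \left(4915 + 4725\right) = \frac{16865377}{4510} \cdot 9640 = \frac{16258223428}{451}$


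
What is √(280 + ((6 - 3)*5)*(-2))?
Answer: 5*√10 ≈ 15.811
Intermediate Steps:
√(280 + ((6 - 3)*5)*(-2)) = √(280 + (3*5)*(-2)) = √(280 + 15*(-2)) = √(280 - 30) = √250 = 5*√10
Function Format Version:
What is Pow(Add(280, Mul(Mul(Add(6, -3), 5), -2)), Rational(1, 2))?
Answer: Mul(5, Pow(10, Rational(1, 2))) ≈ 15.811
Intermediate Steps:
Pow(Add(280, Mul(Mul(Add(6, -3), 5), -2)), Rational(1, 2)) = Pow(Add(280, Mul(Mul(3, 5), -2)), Rational(1, 2)) = Pow(Add(280, Mul(15, -2)), Rational(1, 2)) = Pow(Add(280, -30), Rational(1, 2)) = Pow(250, Rational(1, 2)) = Mul(5, Pow(10, Rational(1, 2)))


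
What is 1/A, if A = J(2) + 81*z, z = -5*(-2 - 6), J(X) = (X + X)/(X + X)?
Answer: 1/3241 ≈ 0.00030855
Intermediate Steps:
J(X) = 1 (J(X) = (2*X)/((2*X)) = (2*X)*(1/(2*X)) = 1)
z = 40 (z = -5*(-8) = 40)
A = 3241 (A = 1 + 81*40 = 1 + 3240 = 3241)
1/A = 1/3241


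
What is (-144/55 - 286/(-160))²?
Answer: 534361/774400 ≈ 0.69003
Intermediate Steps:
(-144/55 - 286/(-160))² = (-144*1/55 - 286*(-1/160))² = (-144/55 + 143/80)² = (-731/880)² = 534361/774400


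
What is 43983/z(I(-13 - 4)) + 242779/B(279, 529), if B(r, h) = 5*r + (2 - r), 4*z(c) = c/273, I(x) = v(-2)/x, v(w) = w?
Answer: 456423973087/1118 ≈ 4.0825e+8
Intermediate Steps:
I(x) = -2/x
z(c) = c/1092 (z(c) = (c/273)/4 = c/1092)
B(r, h) = 2 + 4*r
43983/z(I(-13 - 4)) + 242779/B(279, 529) = 43983/(((-2/(-13 - 4))/1092)) + 242779/(2 + 4*279) = 43983/(((-2/(-17))/1092)) + 242779/(2 + 1116) = 43983/(((-2*(-1/17))/1092)) + 242779/1118 = 43983/(((1/1092)*(2/17))) + 242779*(1/1118) = 43983/(1/9282) + 242779/1118 = 43983*9282 + 242779/1118 = 408250206 + 242779/1118 = 456423973087/1118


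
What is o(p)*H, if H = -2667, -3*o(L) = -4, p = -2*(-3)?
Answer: -3556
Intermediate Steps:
p = 6
o(L) = 4/3 (o(L) = -⅓*(-4) = 4/3)
o(p)*H = (4/3)*(-2667) = -3556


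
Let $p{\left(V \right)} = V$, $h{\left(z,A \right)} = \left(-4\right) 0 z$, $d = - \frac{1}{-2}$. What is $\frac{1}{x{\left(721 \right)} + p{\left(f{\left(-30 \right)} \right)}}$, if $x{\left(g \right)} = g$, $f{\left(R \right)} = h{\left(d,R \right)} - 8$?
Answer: $\frac{1}{713} \approx 0.0014025$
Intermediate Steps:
$d = \frac{1}{2}$ ($d = \left(-1\right) \left(- \frac{1}{2}\right) = \frac{1}{2} \approx 0.5$)
$h{\left(z,A \right)} = 0$ ($h{\left(z,A \right)} = 0 z = 0$)
$f{\left(R \right)} = -8$ ($f{\left(R \right)} = 0 - 8 = -8$)
$\frac{1}{x{\left(721 \right)} + p{\left(f{\left(-30 \right)} \right)}} = \frac{1}{721 - 8} = \frac{1}{713}$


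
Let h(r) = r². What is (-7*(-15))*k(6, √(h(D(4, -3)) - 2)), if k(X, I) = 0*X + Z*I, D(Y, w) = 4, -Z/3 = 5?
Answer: -1575*√14 ≈ -5893.1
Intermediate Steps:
Z = -15 (Z = -3*5 = -15)
k(X, I) = -15*I (k(X, I) = 0*X - 15*I = 0 - 15*I = -15*I)
(-7*(-15))*k(6, √(h(D(4, -3)) - 2)) = (-7*(-15))*(-15*√(4² - 2)) = 105*(-15*√(16 - 2)) = 105*(-15*√14) = -1575*√14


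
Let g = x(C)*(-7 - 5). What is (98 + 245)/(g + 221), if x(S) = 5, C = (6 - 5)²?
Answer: 49/23 ≈ 2.1304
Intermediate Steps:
C = 1 (C = 1² = 1)
g = -60 (g = 5*(-7 - 5) = 5*(-12) = -60)
(98 + 245)/(g + 221) = (98 + 245)/(-60 + 221) = 343/161 = 343*(1/161) = 49/23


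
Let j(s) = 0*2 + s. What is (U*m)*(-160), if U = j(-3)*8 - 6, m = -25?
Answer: -120000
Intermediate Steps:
j(s) = s (j(s) = 0 + s = s)
U = -30 (U = -3*8 - 6 = -24 - 6 = -30)
(U*m)*(-160) = -30*(-25)*(-160) = 750*(-160) = -120000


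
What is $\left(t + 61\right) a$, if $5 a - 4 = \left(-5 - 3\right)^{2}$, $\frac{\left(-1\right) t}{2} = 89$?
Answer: $- \frac{7956}{5} \approx -1591.2$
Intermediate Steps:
$t = -178$ ($t = \left(-2\right) 89 = -178$)
$a = \frac{68}{5}$ ($a = \frac{4}{5} + \frac{\left(-5 - 3\right)^{2}}{5} = \frac{4}{5} + \frac{\left(-8\right)^{2}}{5} = \frac{4}{5} + \frac{1}{5} \cdot 64 = \frac{4}{5} + \frac{64}{5} = \frac{68}{5} \approx 13.6$)
$\left(t + 61\right) a = \left(-178 + 61\right) \frac{68}{5} = \left(-117\right) \frac{68}{5} = - \frac{7956}{5}$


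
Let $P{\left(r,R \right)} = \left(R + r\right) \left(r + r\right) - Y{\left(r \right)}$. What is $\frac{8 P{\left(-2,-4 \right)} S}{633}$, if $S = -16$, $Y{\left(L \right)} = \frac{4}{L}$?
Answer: $- \frac{3328}{633} \approx -5.2575$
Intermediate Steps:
$P{\left(r,R \right)} = - \frac{4}{r} + 2 r \left(R + r\right)$ ($P{\left(r,R \right)} = \left(R + r\right) \left(r + r\right) - \frac{4}{r} = \left(R + r\right) 2 r - \frac{4}{r} = 2 r \left(R + r\right) - \frac{4}{r} = - \frac{4}{r} + 2 r \left(R + r\right)$)
$\frac{8 P{\left(-2,-4 \right)} S}{633} = \frac{8 \frac{2 \left(-2 + \left(-2\right)^{2} \left(-4 - 2\right)\right)}{-2} \left(-16\right)}{633} = 8 \cdot 2 \left(- \frac{1}{2}\right) \left(-2 + 4 \left(-6\right)\right) \left(-16\right) \frac{1}{633} = 8 \cdot 2 \left(- \frac{1}{2}\right) \left(-2 - 24\right) \left(-16\right) \frac{1}{633} = 8 \cdot 2 \left(- \frac{1}{2}\right) \left(-26\right) \left(-16\right) \frac{1}{633} = 8 \cdot 26 \left(-16\right) \frac{1}{633} = 208 \left(-16\right) \frac{1}{633} = \left(-3328\right) \frac{1}{633} = - \frac{3328}{633}$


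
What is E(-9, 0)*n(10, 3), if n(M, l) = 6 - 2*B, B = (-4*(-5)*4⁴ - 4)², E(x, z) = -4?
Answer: 209387624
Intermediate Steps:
B = 26173456 (B = (20*256 - 4)² = (5120 - 4)² = 5116² = 26173456)
n(M, l) = -52346906 (n(M, l) = 6 - 2*26173456 = 6 - 52346912 = -52346906)
E(-9, 0)*n(10, 3) = -4*(-52346906) = 209387624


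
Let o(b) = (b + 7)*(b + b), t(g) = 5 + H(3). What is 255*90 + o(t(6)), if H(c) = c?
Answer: 23190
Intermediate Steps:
t(g) = 8 (t(g) = 5 + 3 = 8)
o(b) = 2*b*(7 + b) (o(b) = (7 + b)*(2*b) = 2*b*(7 + b))
255*90 + o(t(6)) = 255*90 + 2*8*(7 + 8) = 22950 + 2*8*15 = 22950 + 240 = 23190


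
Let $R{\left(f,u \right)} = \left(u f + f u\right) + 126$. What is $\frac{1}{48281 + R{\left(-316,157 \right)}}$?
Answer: $- \frac{1}{50817} \approx -1.9678 \cdot 10^{-5}$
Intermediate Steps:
$R{\left(f,u \right)} = 126 + 2 f u$ ($R{\left(f,u \right)} = \left(f u + f u\right) + 126 = 2 f u + 126 = 126 + 2 f u$)
$\frac{1}{48281 + R{\left(-316,157 \right)}} = \frac{1}{48281 + \left(126 + 2 \left(-316\right) 157\right)} = \frac{1}{48281 + \left(126 - 99224\right)} = \frac{1}{48281 - 99098} = \frac{1}{-50817} = - \frac{1}{50817}$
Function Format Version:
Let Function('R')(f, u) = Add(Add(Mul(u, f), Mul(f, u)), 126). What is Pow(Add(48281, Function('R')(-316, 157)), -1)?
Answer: Rational(-1, 50817) ≈ -1.9678e-5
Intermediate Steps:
Function('R')(f, u) = Add(126, Mul(2, f, u)) (Function('R')(f, u) = Add(Add(Mul(f, u), Mul(f, u)), 126) = Add(Mul(2, f, u), 126) = Add(126, Mul(2, f, u)))
Pow(Add(48281, Function('R')(-316, 157)), -1) = Pow(Add(48281, Add(126, Mul(2, -316, 157))), -1) = Pow(Add(48281, Add(126, -99224)), -1) = Pow(Add(48281, -99098), -1) = Pow(-50817, -1) = Rational(-1, 50817)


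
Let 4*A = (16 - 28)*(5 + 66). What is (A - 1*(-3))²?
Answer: 44100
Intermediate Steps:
A = -213 (A = ((16 - 28)*(5 + 66))/4 = (-12*71)/4 = (¼)*(-852) = -213)
(A - 1*(-3))² = (-213 - 1*(-3))² = (-213 + 3)² = (-210)² = 44100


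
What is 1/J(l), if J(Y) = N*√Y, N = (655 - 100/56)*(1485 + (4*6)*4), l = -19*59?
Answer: -14*I*√1121/16207692645 ≈ -2.8921e-8*I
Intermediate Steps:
l = -1121
N = 14458245/14 (N = (655 - 100*1/56)*(1485 + 24*4) = (655 - 25/14)*(1485 + 96) = (9145/14)*1581 = 14458245/14 ≈ 1.0327e+6)
J(Y) = 14458245*√Y/14
1/J(l) = 1/(14458245*√(-1121)/14) = 1/(14458245*(I*√1121)/14) = 1/(14458245*I*√1121/14) = -14*I*√1121/16207692645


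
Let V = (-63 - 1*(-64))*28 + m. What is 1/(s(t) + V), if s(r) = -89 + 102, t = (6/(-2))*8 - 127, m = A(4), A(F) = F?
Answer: 1/45 ≈ 0.022222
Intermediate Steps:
m = 4
t = -151 (t = (6*(-1/2))*8 - 127 = -3*8 - 127 = -24 - 127 = -151)
s(r) = 13
V = 32 (V = (-63 - 1*(-64))*28 + 4 = (-63 + 64)*28 + 4 = 1*28 + 4 = 28 + 4 = 32)
1/(s(t) + V) = 1/(13 + 32) = 1/45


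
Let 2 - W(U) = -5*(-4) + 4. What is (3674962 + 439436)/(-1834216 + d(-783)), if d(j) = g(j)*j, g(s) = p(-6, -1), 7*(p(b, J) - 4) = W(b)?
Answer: -14400393/6422105 ≈ -2.2423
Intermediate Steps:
W(U) = -22 (W(U) = 2 - (-5*(-4) + 4) = 2 - (20 + 4) = 2 - 1*24 = 2 - 24 = -22)
p(b, J) = 6/7 (p(b, J) = 4 + (⅐)*(-22) = 4 - 22/7 = 6/7)
g(s) = 6/7
d(j) = 6*j/7
(3674962 + 439436)/(-1834216 + d(-783)) = (3674962 + 439436)/(-1834216 + (6/7)*(-783)) = 4114398/(-1834216 - 4698/7) = 4114398/(-12844210/7) = 4114398*(-7/12844210) = -14400393/6422105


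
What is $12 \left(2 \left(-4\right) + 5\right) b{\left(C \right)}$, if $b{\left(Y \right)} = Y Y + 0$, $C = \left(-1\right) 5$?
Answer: $-900$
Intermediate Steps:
$C = -5$
$b{\left(Y \right)} = Y^{2}$ ($b{\left(Y \right)} = Y^{2} + 0 = Y^{2}$)
$12 \left(2 \left(-4\right) + 5\right) b{\left(C \right)} = 12 \left(2 \left(-4\right) + 5\right) \left(-5\right)^{2} = 12 \left(-8 + 5\right) 25 = 12 \left(-3\right) 25 = \left(-36\right) 25 = -900$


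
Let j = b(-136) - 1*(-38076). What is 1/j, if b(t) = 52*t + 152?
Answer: 1/31156 ≈ 3.2097e-5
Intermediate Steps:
b(t) = 152 + 52*t
j = 31156 (j = (152 + 52*(-136)) - 1*(-38076) = (152 - 7072) + 38076 = -6920 + 38076 = 31156)
1/j = 1/31156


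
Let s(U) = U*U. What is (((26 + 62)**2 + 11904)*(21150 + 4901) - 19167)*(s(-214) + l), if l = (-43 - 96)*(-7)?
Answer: 23937818473489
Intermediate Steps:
s(U) = U**2
l = 973 (l = -139*(-7) = 973)
(((26 + 62)**2 + 11904)*(21150 + 4901) - 19167)*(s(-214) + l) = (((26 + 62)**2 + 11904)*(21150 + 4901) - 19167)*((-214)**2 + 973) = ((88**2 + 11904)*26051 - 19167)*(45796 + 973) = ((7744 + 11904)*26051 - 19167)*46769 = (19648*26051 - 19167)*46769 = (511850048 - 19167)*46769 = 511830881*46769 = 23937818473489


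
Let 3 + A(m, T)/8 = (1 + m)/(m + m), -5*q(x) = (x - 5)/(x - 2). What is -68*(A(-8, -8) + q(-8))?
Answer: 35292/25 ≈ 1411.7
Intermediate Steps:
q(x) = -(-5 + x)/(5*(-2 + x)) (q(x) = -(x - 5)/(5*(x - 2)) = -(-5 + x)/(5*(-2 + x)))
A(m, T) = -24 + 4*(1 + m)/m (A(m, T) = -24 + 8*((1 + m)/(m + m)) = -24 + 8*((1 + m)/((2*m))) = -24 + 8*((1 + m)*(1/(2*m))) = -24 + 8*((1 + m)/(2*m)) = -24 + 4*(1 + m)/m)
-68*(A(-8, -8) + q(-8)) = -68*((-20 + 4/(-8)) + (5 - 1*(-8))/(5*(-2 - 8))) = -68*((-20 + 4*(-⅛)) + (⅕)*(5 + 8)/(-10)) = -68*((-20 - ½) + (⅕)*(-⅒)*13) = -68*(-41/2 - 13/50) = -68*(-519/25) = 35292/25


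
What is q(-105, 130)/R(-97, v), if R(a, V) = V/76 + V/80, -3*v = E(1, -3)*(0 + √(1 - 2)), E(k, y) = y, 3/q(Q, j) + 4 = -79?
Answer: 1520*I/1079 ≈ 1.4087*I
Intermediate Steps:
q(Q, j) = -3/83 (q(Q, j) = 3/(-4 - 79) = 3/(-83) = 3*(-1/83) = -3/83)
v = I (v = -(-1)*(0 + √(1 - 2)) = -(-1)*(0 + √(-1)) = -(-1)*(0 + I) = -(-1)*I = I ≈ 1.0*I)
R(a, V) = 39*V/1520 (R(a, V) = V*(1/76) + V*(1/80) = V/76 + V/80 = 39*V/1520)
q(-105, 130)/R(-97, v) = -3*(-1520*I/39)/83 = -(-1520)*I/1079 = 1520*I/1079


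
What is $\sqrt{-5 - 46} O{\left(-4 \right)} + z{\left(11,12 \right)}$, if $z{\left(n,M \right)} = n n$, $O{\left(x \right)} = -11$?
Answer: $121 - 11 i \sqrt{51} \approx 121.0 - 78.556 i$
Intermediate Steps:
$z{\left(n,M \right)} = n^{2}$
$\sqrt{-5 - 46} O{\left(-4 \right)} + z{\left(11,12 \right)} = \sqrt{-5 - 46} \left(-11\right) + 11^{2} = \sqrt{-51} \left(-11\right) + 121 = i \sqrt{51} \left(-11\right) + 121 = - 11 i \sqrt{51} + 121 = 121 - 11 i \sqrt{51}$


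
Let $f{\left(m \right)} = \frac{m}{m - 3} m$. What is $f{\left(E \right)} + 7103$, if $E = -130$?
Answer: $\frac{927799}{133} \approx 6975.9$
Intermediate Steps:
$f{\left(m \right)} = \frac{m^{2}}{-3 + m}$ ($f{\left(m \right)} = \frac{m}{-3 + m} m = \frac{m^{2}}{-3 + m}$)
$f{\left(E \right)} + 7103 = \frac{\left(-130\right)^{2}}{-3 - 130} + 7103 = \frac{16900}{-133} + 7103 = 16900 \left(- \frac{1}{133}\right) + 7103 = - \frac{16900}{133} + 7103 = \frac{927799}{133}$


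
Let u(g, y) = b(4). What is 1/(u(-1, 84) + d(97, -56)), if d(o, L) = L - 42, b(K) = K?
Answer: -1/94 ≈ -0.010638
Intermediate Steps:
d(o, L) = -42 + L
u(g, y) = 4
1/(u(-1, 84) + d(97, -56)) = 1/(4 + (-42 - 56)) = 1/(4 - 98) = 1/(-94) = -1/94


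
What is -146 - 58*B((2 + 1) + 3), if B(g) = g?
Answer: -494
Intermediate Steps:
-146 - 58*B((2 + 1) + 3) = -146 - 58*((2 + 1) + 3) = -146 - 58*(3 + 3) = -146 - 58*6 = -146 - 348 = -494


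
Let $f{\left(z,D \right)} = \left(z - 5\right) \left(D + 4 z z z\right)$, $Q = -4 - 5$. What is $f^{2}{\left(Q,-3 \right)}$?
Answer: $1670029956$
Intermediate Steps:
$Q = -9$ ($Q = -4 - 5 = -9$)
$f{\left(z,D \right)} = \left(-5 + z\right) \left(D + 4 z^{3}\right)$ ($f{\left(z,D \right)} = \left(-5 + z\right) \left(D + 4 z z^{2}\right) = \left(-5 + z\right) \left(D + 4 z^{3}\right)$)
$f^{2}{\left(Q,-3 \right)} = \left(- 20 \left(-9\right)^{3} - -15 + 4 \left(-9\right)^{4} - -27\right)^{2} = \left(\left(-20\right) \left(-729\right) + 15 + 4 \cdot 6561 + 27\right)^{2} = \left(14580 + 15 + 26244 + 27\right)^{2} = 40866^{2} = 1670029956$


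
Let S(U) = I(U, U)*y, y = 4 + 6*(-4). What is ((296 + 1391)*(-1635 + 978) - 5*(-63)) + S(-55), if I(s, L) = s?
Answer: -1106944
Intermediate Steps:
y = -20 (y = 4 - 24 = -20)
S(U) = -20*U (S(U) = U*(-20) = -20*U)
((296 + 1391)*(-1635 + 978) - 5*(-63)) + S(-55) = ((296 + 1391)*(-1635 + 978) - 5*(-63)) - 20*(-55) = (1687*(-657) + 315) + 1100 = (-1108359 + 315) + 1100 = -1108044 + 1100 = -1106944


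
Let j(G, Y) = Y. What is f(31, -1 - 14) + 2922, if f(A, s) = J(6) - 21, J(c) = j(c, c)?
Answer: 2907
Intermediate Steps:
J(c) = c
f(A, s) = -15 (f(A, s) = 6 - 21 = -15)
f(31, -1 - 14) + 2922 = -15 + 2922 = 2907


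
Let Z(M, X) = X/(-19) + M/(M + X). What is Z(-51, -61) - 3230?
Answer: -6865639/2128 ≈ -3226.3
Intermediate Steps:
Z(M, X) = -X/19 + M/(M + X) (Z(M, X) = X*(-1/19) + M/(M + X) = -X/19 + M/(M + X))
Z(-51, -61) - 3230 = (-51 - 1/19*(-61)**2 - 1/19*(-51)*(-61))/(-51 - 61) - 3230 = (-51 - 1/19*3721 - 3111/19)/(-112) - 3230 = -(-51 - 3721/19 - 3111/19)/112 - 3230 = -1/112*(-7801/19) - 3230 = 7801/2128 - 3230 = -6865639/2128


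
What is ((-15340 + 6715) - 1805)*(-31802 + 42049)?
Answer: -106876210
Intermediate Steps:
((-15340 + 6715) - 1805)*(-31802 + 42049) = (-8625 - 1805)*10247 = -10430*10247 = -106876210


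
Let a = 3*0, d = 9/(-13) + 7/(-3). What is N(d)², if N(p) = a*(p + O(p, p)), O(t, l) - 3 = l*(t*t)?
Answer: 0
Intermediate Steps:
O(t, l) = 3 + l*t² (O(t, l) = 3 + l*(t*t) = 3 + l*t²)
d = -118/39 (d = 9*(-1/13) + 7*(-⅓) = -9/13 - 7/3 = -118/39 ≈ -3.0256)
a = 0
N(p) = 0 (N(p) = 0*(p + (3 + p*p²)) = 0*(p + (3 + p³)) = 0*(3 + p + p³) = 0)
N(d)² = 0² = 0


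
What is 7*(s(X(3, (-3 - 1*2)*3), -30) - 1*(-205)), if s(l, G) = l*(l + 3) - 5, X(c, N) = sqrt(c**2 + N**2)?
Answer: 3038 + 63*sqrt(26) ≈ 3359.2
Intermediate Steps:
X(c, N) = sqrt(N**2 + c**2)
s(l, G) = -5 + l*(3 + l) (s(l, G) = l*(3 + l) - 5 = -5 + l*(3 + l))
7*(s(X(3, (-3 - 1*2)*3), -30) - 1*(-205)) = 7*((-5 + (sqrt(((-3 - 1*2)*3)**2 + 3**2))**2 + 3*sqrt(((-3 - 1*2)*3)**2 + 3**2)) - 1*(-205)) = 7*((-5 + (sqrt(((-3 - 2)*3)**2 + 9))**2 + 3*sqrt(((-3 - 2)*3)**2 + 9)) + 205) = 7*((-5 + (sqrt((-5*3)**2 + 9))**2 + 3*sqrt((-5*3)**2 + 9)) + 205) = 7*((-5 + (sqrt((-15)**2 + 9))**2 + 3*sqrt((-15)**2 + 9)) + 205) = 7*((-5 + (sqrt(225 + 9))**2 + 3*sqrt(225 + 9)) + 205) = 7*((-5 + (sqrt(234))**2 + 3*sqrt(234)) + 205) = 7*((-5 + (3*sqrt(26))**2 + 3*(3*sqrt(26))) + 205) = 7*((-5 + 234 + 9*sqrt(26)) + 205) = 7*((229 + 9*sqrt(26)) + 205) = 7*(434 + 9*sqrt(26)) = 3038 + 63*sqrt(26)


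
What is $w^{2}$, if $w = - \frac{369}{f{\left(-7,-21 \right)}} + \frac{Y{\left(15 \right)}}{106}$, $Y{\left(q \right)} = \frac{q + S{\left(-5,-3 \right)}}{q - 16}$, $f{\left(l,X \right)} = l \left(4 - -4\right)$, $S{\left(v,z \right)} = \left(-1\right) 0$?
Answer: $\frac{366224769}{8809024} \approx 41.574$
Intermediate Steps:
$S{\left(v,z \right)} = 0$
$f{\left(l,X \right)} = 8 l$ ($f{\left(l,X \right)} = l \left(4 + 4\right) = l 8 = 8 l$)
$Y{\left(q \right)} = \frac{q}{-16 + q}$ ($Y{\left(q \right)} = \frac{q + 0}{q - 16} = \frac{q}{-16 + q}$)
$w = \frac{19137}{2968}$ ($w = - \frac{369}{8 \left(-7\right)} + \frac{15 \frac{1}{-16 + 15}}{106} = - \frac{369}{-56} + \frac{15}{-1} \cdot \frac{1}{106} = \left(-369\right) \left(- \frac{1}{56}\right) + 15 \left(-1\right) \frac{1}{106} = \frac{369}{56} - \frac{15}{106} = \frac{19137}{2968} \approx 6.4478$)
$w^{2} = \left(\frac{19137}{2968}\right)^{2} = \frac{366224769}{8809024}$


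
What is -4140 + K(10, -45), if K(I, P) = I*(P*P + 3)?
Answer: 16140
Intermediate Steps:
K(I, P) = I*(3 + P**2) (K(I, P) = I*(P**2 + 3) = I*(3 + P**2))
-4140 + K(10, -45) = -4140 + 10*(3 + (-45)**2) = -4140 + 10*(3 + 2025) = -4140 + 10*2028 = -4140 + 20280 = 16140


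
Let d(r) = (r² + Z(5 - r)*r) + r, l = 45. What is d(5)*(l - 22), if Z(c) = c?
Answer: 690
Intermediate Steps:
d(r) = r + r² + r*(5 - r) (d(r) = (r² + (5 - r)*r) + r = (r² + r*(5 - r)) + r = r + r² + r*(5 - r))
d(5)*(l - 22) = (6*5)*(45 - 22) = 30*23 = 690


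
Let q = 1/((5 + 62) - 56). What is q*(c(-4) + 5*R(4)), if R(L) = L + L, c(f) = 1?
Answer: 41/11 ≈ 3.7273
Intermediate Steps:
R(L) = 2*L
q = 1/11 (q = 1/(67 - 56) = 1/11 ≈ 0.090909)
q*(c(-4) + 5*R(4)) = (1 + 5*(2*4))/11 = (1 + 5*8)/11 = (1 + 40)/11 = (1/11)*41 = 41/11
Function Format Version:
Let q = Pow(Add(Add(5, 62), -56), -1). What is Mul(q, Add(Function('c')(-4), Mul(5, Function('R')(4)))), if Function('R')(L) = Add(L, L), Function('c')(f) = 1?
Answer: Rational(41, 11) ≈ 3.7273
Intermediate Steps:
Function('R')(L) = Mul(2, L)
q = Rational(1, 11) (q = Pow(Add(67, -56), -1) = Pow(11, -1) = Rational(1, 11) ≈ 0.090909)
Mul(q, Add(Function('c')(-4), Mul(5, Function('R')(4)))) = Mul(Rational(1, 11), Add(1, Mul(5, Mul(2, 4)))) = Mul(Rational(1, 11), Add(1, Mul(5, 8))) = Mul(Rational(1, 11), Add(1, 40)) = Mul(Rational(1, 11), 41) = Rational(41, 11)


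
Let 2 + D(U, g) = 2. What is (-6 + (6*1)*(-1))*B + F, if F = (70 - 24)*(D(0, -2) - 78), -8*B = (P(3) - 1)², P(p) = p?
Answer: -3582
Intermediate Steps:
D(U, g) = 0 (D(U, g) = -2 + 2 = 0)
B = -½ (B = -(3 - 1)²/8 = -⅛*2² = -⅛*4 = -½ ≈ -0.50000)
F = -3588 (F = (70 - 24)*(0 - 78) = 46*(-78) = -3588)
(-6 + (6*1)*(-1))*B + F = (-6 + (6*1)*(-1))*(-½) - 3588 = (-6 + 6*(-1))*(-½) - 3588 = (-6 - 6)*(-½) - 3588 = -12*(-½) - 3588 = 6 - 3588 = -3582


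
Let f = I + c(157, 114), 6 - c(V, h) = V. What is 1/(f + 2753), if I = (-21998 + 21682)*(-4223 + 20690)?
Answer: -1/5200970 ≈ -1.9227e-7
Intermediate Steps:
c(V, h) = 6 - V
I = -5203572 (I = -316*16467 = -5203572)
f = -5203723 (f = -5203572 + (6 - 1*157) = -5203572 + (6 - 157) = -5203572 - 151 = -5203723)
1/(f + 2753) = 1/(-5203723 + 2753) = 1/(-5200970) = -1/5200970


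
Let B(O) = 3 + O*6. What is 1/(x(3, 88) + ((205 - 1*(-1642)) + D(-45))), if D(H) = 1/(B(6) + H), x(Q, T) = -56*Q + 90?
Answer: 6/10613 ≈ 0.00056534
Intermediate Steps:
x(Q, T) = 90 - 56*Q
B(O) = 3 + 6*O
D(H) = 1/(39 + H) (D(H) = 1/((3 + 6*6) + H) = 1/((3 + 36) + H) = 1/(39 + H))
1/(x(3, 88) + ((205 - 1*(-1642)) + D(-45))) = 1/((90 - 56*3) + ((205 - 1*(-1642)) + 1/(39 - 45))) = 1/((90 - 168) + ((205 + 1642) + 1/(-6))) = 1/(-78 + (1847 - 1/6)) = 1/(-78 + 11081/6) = 1/(10613/6) = 6/10613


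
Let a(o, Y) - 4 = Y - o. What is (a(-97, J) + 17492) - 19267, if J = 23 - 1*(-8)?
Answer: -1643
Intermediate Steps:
J = 31 (J = 23 + 8 = 31)
a(o, Y) = 4 + Y - o (a(o, Y) = 4 + (Y - o) = 4 + Y - o)
(a(-97, J) + 17492) - 19267 = ((4 + 31 - 1*(-97)) + 17492) - 19267 = ((4 + 31 + 97) + 17492) - 19267 = (132 + 17492) - 19267 = 17624 - 19267 = -1643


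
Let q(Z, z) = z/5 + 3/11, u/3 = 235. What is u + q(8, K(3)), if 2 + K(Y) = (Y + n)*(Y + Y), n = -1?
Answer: 7780/11 ≈ 707.27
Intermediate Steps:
u = 705 (u = 3*235 = 705)
K(Y) = -2 + 2*Y*(-1 + Y) (K(Y) = -2 + (Y - 1)*(Y + Y) = -2 + (-1 + Y)*(2*Y) = -2 + 2*Y*(-1 + Y))
q(Z, z) = 3/11 + z/5 (q(Z, z) = z*(1/5) + 3*(1/11) = z/5 + 3/11 = 3/11 + z/5)
u + q(8, K(3)) = 705 + (3/11 + (-2 - 2*3 + 2*3**2)/5) = 705 + (3/11 + (-2 - 6 + 2*9)/5) = 705 + (3/11 + (-2 - 6 + 18)/5) = 705 + (3/11 + (1/5)*10) = 705 + (3/11 + 2) = 705 + 25/11 = 7780/11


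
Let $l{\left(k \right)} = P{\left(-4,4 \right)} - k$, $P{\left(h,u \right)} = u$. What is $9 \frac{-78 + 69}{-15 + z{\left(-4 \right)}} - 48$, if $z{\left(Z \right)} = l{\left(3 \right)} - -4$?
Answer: $- \frac{399}{10} \approx -39.9$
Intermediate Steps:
$l{\left(k \right)} = 4 - k$
$z{\left(Z \right)} = 5$ ($z{\left(Z \right)} = \left(4 - 3\right) - -4 = \left(4 - 3\right) + 4 = 1 + 4 = 5$)
$9 \frac{-78 + 69}{-15 + z{\left(-4 \right)}} - 48 = 9 \frac{-78 + 69}{-15 + 5} - 48 = 9 \left(- \frac{9}{-10}\right) - 48 = 9 \left(\left(-9\right) \left(- \frac{1}{10}\right)\right) - 48 = 9 \cdot \frac{9}{10} - 48 = \frac{81}{10} - 48 = - \frac{399}{10}$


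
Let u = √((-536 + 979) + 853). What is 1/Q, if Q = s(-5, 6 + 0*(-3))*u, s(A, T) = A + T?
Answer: 1/36 ≈ 0.027778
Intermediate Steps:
u = 36 (u = √(443 + 853) = √1296 = 36)
Q = 36 (Q = (-5 + (6 + 0*(-3)))*36 = (-5 + (6 + 0))*36 = (-5 + 6)*36 = 1*36 = 36)
1/Q = 1/36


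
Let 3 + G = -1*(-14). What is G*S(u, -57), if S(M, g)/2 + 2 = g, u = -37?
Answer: -1298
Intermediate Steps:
S(M, g) = -4 + 2*g
G = 11 (G = -3 - 1*(-14) = -3 + 14 = 11)
G*S(u, -57) = 11*(-4 + 2*(-57)) = 11*(-4 - 114) = 11*(-118) = -1298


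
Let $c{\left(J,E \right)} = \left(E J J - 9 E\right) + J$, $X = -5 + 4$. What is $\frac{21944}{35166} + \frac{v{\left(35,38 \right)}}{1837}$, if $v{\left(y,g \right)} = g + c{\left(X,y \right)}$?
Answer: $\frac{15882895}{32299971} \approx 0.49173$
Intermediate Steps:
$X = -1$
$c{\left(J,E \right)} = J - 9 E + E J^{2}$ ($c{\left(J,E \right)} = \left(E J^{2} - 9 E\right) + J = \left(- 9 E + E J^{2}\right) + J = J - 9 E + E J^{2}$)
$v{\left(y,g \right)} = -1 + g - 8 y$ ($v{\left(y,g \right)} = g - \left(1 + 9 y - y \left(-1\right)^{2}\right) = g - \left(1 + 9 y - y 1\right) = g - \left(1 + 8 y\right) = -1 + g - 8 y$)
$\frac{21944}{35166} + \frac{v{\left(35,38 \right)}}{1837} = \frac{21944}{35166} + \frac{-1 + 38 - 280}{1837} = 21944 \cdot \frac{1}{35166} + \left(-1 + 38 - 280\right) \frac{1}{1837} = \frac{10972}{17583} - \frac{243}{1837} = \frac{15882895}{32299971}$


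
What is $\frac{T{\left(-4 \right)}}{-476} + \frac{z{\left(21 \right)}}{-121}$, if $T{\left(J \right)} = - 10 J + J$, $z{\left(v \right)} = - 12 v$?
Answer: $\frac{28899}{14399} \approx 2.007$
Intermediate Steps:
$T{\left(J \right)} = - 9 J$
$\frac{T{\left(-4 \right)}}{-476} + \frac{z{\left(21 \right)}}{-121} = \frac{\left(-9\right) \left(-4\right)}{-476} + \frac{\left(-12\right) 21}{-121} = 36 \left(- \frac{1}{476}\right) - - \frac{252}{121} = - \frac{9}{119} + \frac{252}{121} = \frac{28899}{14399}$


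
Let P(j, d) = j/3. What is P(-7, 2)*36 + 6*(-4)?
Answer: -108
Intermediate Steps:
P(j, d) = j/3
P(-7, 2)*36 + 6*(-4) = ((⅓)*(-7))*36 + 6*(-4) = -7/3*36 - 24 = -84 - 24 = -108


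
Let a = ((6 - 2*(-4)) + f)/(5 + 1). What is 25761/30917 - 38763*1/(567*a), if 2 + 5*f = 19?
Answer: -1284529843/56485359 ≈ -22.741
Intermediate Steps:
f = 17/5 (f = -⅖ + (⅕)*19 = -⅖ + 19/5 = 17/5 ≈ 3.4000)
a = 29/10 (a = ((6 - 2*(-4)) + 17/5)/(5 + 1) = ((6 - 1*(-8)) + 17/5)/6 = ((6 + 8) + 17/5)*(⅙) = (14 + 17/5)*(⅙) = (87/5)*(⅙) = 29/10 ≈ 2.9000)
25761/30917 - 38763*1/(567*a) = 25761/30917 - 38763/(-27*(-21)*(29/10)) = 25761*(1/30917) - 38763/(567*(29/10)) = 25761/30917 - 38763/16443/10 = 25761/30917 - 38763*10/16443 = 25761/30917 - 43070/1827 = -1284529843/56485359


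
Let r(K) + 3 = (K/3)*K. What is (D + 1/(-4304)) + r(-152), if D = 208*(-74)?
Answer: -99340627/12912 ≈ -7693.7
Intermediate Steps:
D = -15392
r(K) = -3 + K**2/3 (r(K) = -3 + (K/3)*K = -3 + K**2/3)
(D + 1/(-4304)) + r(-152) = (-15392 + 1/(-4304)) + (-3 + (1/3)*(-152)**2) = (-15392 - 1/4304) + (-3 + (1/3)*23104) = -66247169/4304 + (-3 + 23104/3) = -66247169/4304 + 23095/3 = -99340627/12912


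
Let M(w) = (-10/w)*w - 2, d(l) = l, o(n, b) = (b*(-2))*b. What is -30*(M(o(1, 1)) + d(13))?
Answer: -30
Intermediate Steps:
o(n, b) = -2*b**2 (o(n, b) = (-2*b)*b = -2*b**2)
M(w) = -12 (M(w) = -10 - 2 = -12)
-30*(M(o(1, 1)) + d(13)) = -30*(-12 + 13) = -30*1 = -30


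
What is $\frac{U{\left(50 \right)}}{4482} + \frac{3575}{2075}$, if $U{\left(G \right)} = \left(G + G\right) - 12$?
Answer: $\frac{3905}{2241} \approx 1.7425$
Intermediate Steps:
$U{\left(G \right)} = -12 + 2 G$ ($U{\left(G \right)} = 2 G - 12 = -12 + 2 G$)
$\frac{U{\left(50 \right)}}{4482} + \frac{3575}{2075} = \frac{-12 + 2 \cdot 50}{4482} + \frac{3575}{2075} = \left(-12 + 100\right) \frac{1}{4482} + 3575 \cdot \frac{1}{2075} = 88 \cdot \frac{1}{4482} + \frac{143}{83} = \frac{44}{2241} + \frac{143}{83} = \frac{3905}{2241}$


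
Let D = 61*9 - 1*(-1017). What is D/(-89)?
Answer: -1566/89 ≈ -17.596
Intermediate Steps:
D = 1566 (D = 549 + 1017 = 1566)
D/(-89) = 1566/(-89) = 1566*(-1/89) = -1566/89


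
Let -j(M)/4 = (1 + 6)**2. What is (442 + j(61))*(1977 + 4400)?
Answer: 1568742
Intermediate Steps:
j(M) = -196 (j(M) = -4*(1 + 6)**2 = -4*7**2 = -4*49 = -196)
(442 + j(61))*(1977 + 4400) = (442 - 196)*(1977 + 4400) = 246*6377 = 1568742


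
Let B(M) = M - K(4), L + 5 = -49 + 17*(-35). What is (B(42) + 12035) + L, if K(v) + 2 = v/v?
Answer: 11429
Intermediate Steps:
L = -649 (L = -5 + (-49 + 17*(-35)) = -5 + (-49 - 595) = -5 - 644 = -649)
K(v) = -1 (K(v) = -2 + v/v = -2 + 1 = -1)
B(M) = 1 + M (B(M) = M - 1*(-1) = M + 1 = 1 + M)
(B(42) + 12035) + L = ((1 + 42) + 12035) - 649 = (43 + 12035) - 649 = 12078 - 649 = 11429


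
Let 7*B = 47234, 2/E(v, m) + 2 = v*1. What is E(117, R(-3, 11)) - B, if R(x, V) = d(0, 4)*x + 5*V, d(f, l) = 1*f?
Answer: -5431896/805 ≈ -6747.7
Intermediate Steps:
d(f, l) = f
R(x, V) = 5*V (R(x, V) = 0*x + 5*V = 0 + 5*V = 5*V)
E(v, m) = 2/(-2 + v) (E(v, m) = 2/(-2 + v*1) = 2/(-2 + v))
B = 47234/7 (B = (⅐)*47234 = 47234/7 ≈ 6747.7)
E(117, R(-3, 11)) - B = 2/(-2 + 117) - 1*47234/7 = 2/115 - 47234/7 = -5431896/805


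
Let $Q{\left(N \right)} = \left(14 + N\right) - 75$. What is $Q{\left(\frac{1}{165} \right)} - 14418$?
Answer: $- \frac{2389034}{165} \approx -14479.0$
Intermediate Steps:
$Q{\left(N \right)} = -61 + N$
$Q{\left(\frac{1}{165} \right)} - 14418 = \left(-61 + \frac{1}{165}\right) - 14418 = - \frac{10064}{165} - 14418 = - \frac{2389034}{165}$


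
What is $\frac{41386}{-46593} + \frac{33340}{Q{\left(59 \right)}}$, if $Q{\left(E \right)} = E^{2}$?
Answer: $\frac{1409345954}{162190233} \approx 8.6895$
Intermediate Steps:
$\frac{41386}{-46593} + \frac{33340}{Q{\left(59 \right)}} = \frac{41386}{-46593} + \frac{33340}{59^{2}} = 41386 \left(- \frac{1}{46593}\right) + \frac{33340}{3481} = - \frac{41386}{46593} + 33340 \cdot \frac{1}{3481} = - \frac{41386}{46593} + \frac{33340}{3481} = \frac{1409345954}{162190233}$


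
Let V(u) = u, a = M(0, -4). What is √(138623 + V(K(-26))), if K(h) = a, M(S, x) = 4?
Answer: 3*√15403 ≈ 372.33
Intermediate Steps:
a = 4
K(h) = 4
√(138623 + V(K(-26))) = √(138623 + 4) = √138627 = 3*√15403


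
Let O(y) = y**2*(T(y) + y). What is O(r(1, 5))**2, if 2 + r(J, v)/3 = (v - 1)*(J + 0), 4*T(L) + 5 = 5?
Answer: 46656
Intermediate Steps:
T(L) = 0 (T(L) = -5/4 + (1/4)*5 = -5/4 + 5/4 = 0)
r(J, v) = -6 + 3*J*(-1 + v) (r(J, v) = -6 + 3*((v - 1)*(J + 0)) = -6 + 3*((-1 + v)*J) = -6 + 3*(J*(-1 + v)) = -6 + 3*J*(-1 + v))
O(y) = y**3 (O(y) = y**2*(0 + y) = y**2*y = y**3)
O(r(1, 5))**2 = ((-6 - 3*1 + 3*1*5)**3)**2 = ((-6 - 3 + 15)**3)**2 = (6**3)**2 = 216**2 = 46656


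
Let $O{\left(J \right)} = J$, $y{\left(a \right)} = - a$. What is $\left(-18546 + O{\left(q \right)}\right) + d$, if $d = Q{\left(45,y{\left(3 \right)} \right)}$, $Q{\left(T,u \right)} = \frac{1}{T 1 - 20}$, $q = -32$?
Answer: $- \frac{464449}{25} \approx -18578.0$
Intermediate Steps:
$Q{\left(T,u \right)} = \frac{1}{-20 + T}$ ($Q{\left(T,u \right)} = \frac{1}{T - 20} = \frac{1}{-20 + T}$)
$d = \frac{1}{25}$ ($d = \frac{1}{-20 + 45} = \frac{1}{25} \approx 0.04$)
$\left(-18546 + O{\left(q \right)}\right) + d = \left(-18546 - 32\right) + \frac{1}{25} = -18578 + \frac{1}{25} = - \frac{464449}{25}$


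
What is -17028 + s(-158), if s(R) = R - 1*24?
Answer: -17210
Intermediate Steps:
s(R) = -24 + R (s(R) = R - 24 = -24 + R)
-17028 + s(-158) = -17028 + (-24 - 158) = -17028 - 182 = -17210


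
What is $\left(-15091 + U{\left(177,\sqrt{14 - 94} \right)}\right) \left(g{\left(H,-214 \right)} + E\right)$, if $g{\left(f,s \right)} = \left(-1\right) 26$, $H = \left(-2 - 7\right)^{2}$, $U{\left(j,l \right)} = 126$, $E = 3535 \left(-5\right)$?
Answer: $264895465$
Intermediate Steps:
$E = -17675$
$H = 81$ ($H = \left(-9\right)^{2} = 81$)
$g{\left(f,s \right)} = -26$
$\left(-15091 + U{\left(177,\sqrt{14 - 94} \right)}\right) \left(g{\left(H,-214 \right)} + E\right) = \left(-15091 + 126\right) \left(-26 - 17675\right) = \left(-14965\right) \left(-17701\right) = 264895465$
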